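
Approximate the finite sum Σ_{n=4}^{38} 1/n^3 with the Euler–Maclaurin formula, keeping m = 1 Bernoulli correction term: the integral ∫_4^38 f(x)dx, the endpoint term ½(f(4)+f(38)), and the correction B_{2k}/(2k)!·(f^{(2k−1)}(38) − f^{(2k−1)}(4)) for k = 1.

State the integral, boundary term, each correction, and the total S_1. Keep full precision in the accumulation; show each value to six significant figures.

S_1 ≈ 0.0397018

The integral term ∫_4^38 1/x^3 dx = 0.0309037.
Boundary: ½(f(4) + f(38)) = ½(0.0156250 + 1.82242e-05) = 0.00782161.
Integral + boundary = 0.0387254.
Correction k=1: B_{2}/2! · (f^{(1)}(38) − f^{(1)}(4)) = 1/12 · (-1.43876e-06 − (-0.0117188)) = 0.000976443.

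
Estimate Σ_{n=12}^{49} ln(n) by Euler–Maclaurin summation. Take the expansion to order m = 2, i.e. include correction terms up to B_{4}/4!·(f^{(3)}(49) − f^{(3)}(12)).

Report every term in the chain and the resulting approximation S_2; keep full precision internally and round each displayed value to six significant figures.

S_2 ≈ 127.063

∫_12^49 ln(x) dx evaluates to 123.880.
Boundary: ½(f(12) + f(49)) = ½(2.48491 + 3.89182) = 3.18836.
Integral + boundary = 127.069.
Correction k=1: B_{2}/2! · (f^{(1)}(49) − f^{(1)}(12)) = 1/12 · (0.0204082 − 0.0833333) = -0.00524376.
After k=1: 127.063.
Correction k=2: B_{4}/4! · (f^{(3)}(49) − f^{(3)}(12)) = −1/720 · (1.69997e-05 − 0.00115741) = 1.58390e-06.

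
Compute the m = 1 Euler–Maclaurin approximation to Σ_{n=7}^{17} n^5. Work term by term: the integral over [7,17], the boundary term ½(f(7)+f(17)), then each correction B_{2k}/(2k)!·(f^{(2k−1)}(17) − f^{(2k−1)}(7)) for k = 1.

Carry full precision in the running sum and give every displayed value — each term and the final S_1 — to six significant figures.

∫_7^17 x^5 dx evaluates to 4.00332e+06.
½[f(7) + f(17)] = ½[16807.0 + 1.41986e+06] = 718332.
So far: 4.72165e+06.
Order-1 term: 1/12 · (417605 − 12005.0) = 33800.0.

S_1 ≈ 4.75545e+06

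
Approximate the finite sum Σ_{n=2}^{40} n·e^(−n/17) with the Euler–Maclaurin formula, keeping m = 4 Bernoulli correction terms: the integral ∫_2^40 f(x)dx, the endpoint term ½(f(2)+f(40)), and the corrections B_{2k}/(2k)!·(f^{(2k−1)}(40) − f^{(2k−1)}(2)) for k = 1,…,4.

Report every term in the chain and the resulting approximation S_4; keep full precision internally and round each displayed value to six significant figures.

S_4 ≈ 197.724

Integral: ∫_2^40 x·e^(−x/17) dx = 195.009.
½[f(2) + f(40)] = ½[1.77802 + 3.80356] = 2.79079.
Integral + boundary = 197.800.
Order-1 term: 1/12 · (-0.128650 − 0.784420) = -0.0760892.
After k=1: 197.724.
Order-2 term: −1/720 · (0.000212900 − 0.00886657) = 1.20190e-05.
After k=2: 197.724.
Order-3 term: 1/30240 · (3.01369e-06 − 5.19685e-05) = -1.61888e-09.
After k=3: 197.724.
Order-4 term: −1/1209600 · (1.83069e-08 − 2.53484e-07) = 1.94425e-13.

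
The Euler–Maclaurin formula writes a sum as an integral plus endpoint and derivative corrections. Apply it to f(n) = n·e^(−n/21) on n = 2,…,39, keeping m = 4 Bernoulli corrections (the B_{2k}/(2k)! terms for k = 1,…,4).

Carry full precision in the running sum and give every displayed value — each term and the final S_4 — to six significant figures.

S_4 ≈ 246.288

Integral: ∫_2^39 x·e^(−x/21) dx = 242.414.
½[f(2) + f(39)] = ½[1.81831 + 6.08860] = 3.95346.
Running total after boundary: 246.367.
Order-1 term: 1/12 · (-0.133815 − 0.822570) = -0.0796988.
Running total after k=1: 246.288.
Order-2 term: −1/720 · (0.000404582 − 0.00598840) = 7.75530e-06.
Running total after k=2: 246.288.
Order-3 term: 1/30240 · (2.52290e-06 − 2.29287e-05) = -6.74795e-10.
Running total after k=3: 246.288.
Order-4 term: −1/1209600 · (9.36142e-09 − 7.31933e-08) = 5.27711e-14.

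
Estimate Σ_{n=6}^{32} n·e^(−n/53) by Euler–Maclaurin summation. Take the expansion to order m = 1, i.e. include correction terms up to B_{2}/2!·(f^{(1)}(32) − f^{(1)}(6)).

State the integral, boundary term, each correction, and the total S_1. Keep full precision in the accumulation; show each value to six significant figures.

S_1 ≈ 340.597

∫_6^32 x·e^(−x/53) dx evaluates to 329.218.
Boundary: ½(f(6) + f(32)) = ½(5.35779 + 17.4958) = 11.4268.
Running total after boundary: 340.645.
Order-1 term: 1/12 · (0.216635 − 0.791875) = -0.0479367.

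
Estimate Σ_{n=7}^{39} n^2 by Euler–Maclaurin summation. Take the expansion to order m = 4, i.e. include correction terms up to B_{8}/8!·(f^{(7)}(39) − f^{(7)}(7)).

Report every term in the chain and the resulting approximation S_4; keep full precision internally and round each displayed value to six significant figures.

S_4 ≈ 20449.0

Integral: ∫_7^39 x^2 dx = 19658.7.
Endpoint term: (f(7) + f(39))/2 = (49.0000 + 1521.00)/2 = 785.000.
Integral + boundary = 20443.7.
Correction k=1: B_{2}/2! · (f^{(1)}(39) − f^{(1)}(7)) = 1/12 · (78.0000 − 14.0000) = 5.33333.
Running total after k=1: 20449.0.
Correction k=2: B_{4}/4! · (f^{(3)}(39) − f^{(3)}(7)) = −1/720 · (0.00000 − 0.00000) = 0.00000.
Running total after k=2: 20449.0.
Correction k=3: B_{6}/6! · (f^{(5)}(39) − f^{(5)}(7)) = 1/30240 · (0.00000 − 0.00000) = 0.00000.
Running total after k=3: 20449.0.
Correction k=4: B_{8}/8! · (f^{(7)}(39) − f^{(7)}(7)) = −1/1209600 · (0.00000 − 0.00000) = 0.00000.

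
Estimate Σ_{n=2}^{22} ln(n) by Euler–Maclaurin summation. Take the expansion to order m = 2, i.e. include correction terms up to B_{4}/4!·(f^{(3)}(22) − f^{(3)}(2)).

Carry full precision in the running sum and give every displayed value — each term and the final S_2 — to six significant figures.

∫_2^22 ln(x) dx evaluates to 46.6166.
Endpoint term: (f(2) + f(22))/2 = (0.693147 + 3.09104)/2 = 1.89209.
Integral + boundary = 48.5087.
k=1: B_{2}/(2)! × [f^{(1)}(22) − f^{(1)}(2)] = 1/12 × (0.0454545 − 0.500000) = -0.0378788.
Running total after k=1: 48.4709.
k=2: B_{4}/(4)! × [f^{(3)}(22) − f^{(3)}(2)] = −1/720 × (0.000187829 − 0.250000) = 0.000346961.

S_2 ≈ 48.4712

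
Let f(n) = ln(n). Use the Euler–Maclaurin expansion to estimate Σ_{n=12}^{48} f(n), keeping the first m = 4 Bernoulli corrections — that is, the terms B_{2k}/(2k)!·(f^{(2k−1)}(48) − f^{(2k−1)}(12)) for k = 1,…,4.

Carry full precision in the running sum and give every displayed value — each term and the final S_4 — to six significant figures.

∫_12^48 ln(x) dx evaluates to 119.999.
Boundary: ½(f(12) + f(48)) = ½(2.48491 + 3.87120) = 3.17805.
Integral + boundary = 123.177.
Order-1 term: 1/12 · (0.0208333 − 0.0833333) = -0.00520833.
After k=1: 123.172.
Order-2 term: −1/720 · (1.80845e-05 − 0.00115741) = 1.58239e-06.
After k=2: 123.172.
Order-3 term: 1/30240 · (9.41901e-08 − 9.64506e-05) = -3.18639e-09.
After k=3: 123.172.
Order-4 term: −1/1209600 · (1.22643e-09 − 2.00939e-05) = 1.66110e-11.

S_4 ≈ 123.172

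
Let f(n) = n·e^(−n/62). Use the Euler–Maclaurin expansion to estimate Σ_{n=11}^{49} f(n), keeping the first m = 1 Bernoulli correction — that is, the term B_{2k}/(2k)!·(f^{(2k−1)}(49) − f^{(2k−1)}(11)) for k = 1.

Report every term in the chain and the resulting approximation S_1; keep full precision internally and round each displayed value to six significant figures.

Integral: ∫_11^49 x·e^(−x/62) dx = 667.849.
Endpoint term: (f(11) + f(49))/2 = (9.21171 + 22.2312)/2 = 15.7215.
Integral + boundary = 683.570.
k=1: B_{2}/(2)! × [f^{(1)}(49) − f^{(1)}(11)] = 1/12 × (0.0951303 − 0.688853) = -0.0494768.

S_1 ≈ 683.521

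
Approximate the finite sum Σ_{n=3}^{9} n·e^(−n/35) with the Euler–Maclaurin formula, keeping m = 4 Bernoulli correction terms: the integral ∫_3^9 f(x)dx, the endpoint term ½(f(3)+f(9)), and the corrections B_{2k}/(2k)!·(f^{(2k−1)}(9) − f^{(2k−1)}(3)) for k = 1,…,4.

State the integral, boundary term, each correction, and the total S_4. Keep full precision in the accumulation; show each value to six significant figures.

S_4 ≈ 34.7665

∫_3^9 x·e^(−x/35) dx evaluates to 29.9321.
Boundary: ½(f(3) + f(9)) = ½(2.75357 + 6.95932) = 4.85644.
Running total after boundary: 34.7886.
Order-1 term: 1/12 · (0.574420 − 0.839183) = -0.0220636.
Running total after k=1: 34.7665.
Order-2 term: −1/720 · (0.00173138 − 0.00218359) = 6.28073e-07.
Running total after k=2: 34.7665.
Order-3 term: 1/30240 · (2.44395e-06 − 3.00582e-06) = -1.85804e-11.
Running total after k=3: 34.7665.
Order-4 term: −1/1209600 · (2.83635e-09 − 3.45234e-09) = 5.09252e-16.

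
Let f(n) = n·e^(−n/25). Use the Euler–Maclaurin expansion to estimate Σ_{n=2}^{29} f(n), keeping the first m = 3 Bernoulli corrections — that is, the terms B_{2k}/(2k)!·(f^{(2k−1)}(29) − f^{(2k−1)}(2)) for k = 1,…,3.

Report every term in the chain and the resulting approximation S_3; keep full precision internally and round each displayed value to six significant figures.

The integral term ∫_2^29 x·e^(−x/25) dx = 199.897.
½[f(2) + f(29)] = ½[1.84623 + 9.09110] = 5.46867.
Integral + boundary = 205.366.
Order-1 term: 1/12 · (-0.0501578 − 0.849267) = -0.0749521.
After k=1: 205.291.
Order-2 term: −1/720 · (0.000922903 − 0.00431280) = 4.70819e-06.
After k=2: 205.291.
Order-3 term: 1/30240 · (3.08169e-06 − 1.16268e-05) = -2.82577e-10.

S_3 ≈ 205.291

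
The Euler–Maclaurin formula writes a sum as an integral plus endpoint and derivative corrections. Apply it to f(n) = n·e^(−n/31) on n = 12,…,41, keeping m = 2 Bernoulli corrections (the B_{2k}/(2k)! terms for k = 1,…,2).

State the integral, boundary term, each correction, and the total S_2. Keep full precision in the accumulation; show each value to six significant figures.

S_2 ≈ 319.926

∫_12^41 x·e^(−x/31) dx evaluates to 310.432.
½[f(12) + f(41)] = ½[8.14830 + 10.9243] = 9.53631.
Integral + boundary = 319.968.
Correction k=1: B_{2}/2! · (f^{(1)}(41) − f^{(1)}(12)) = 1/12 · (-0.0859506 − 0.416177) = -0.0418440.
Running total after k=1: 319.926.
Correction k=2: B_{4}/4! · (f^{(3)}(41) − f^{(3)}(12)) = −1/720 · (0.000465081 − 0.00184623) = 1.91826e-06.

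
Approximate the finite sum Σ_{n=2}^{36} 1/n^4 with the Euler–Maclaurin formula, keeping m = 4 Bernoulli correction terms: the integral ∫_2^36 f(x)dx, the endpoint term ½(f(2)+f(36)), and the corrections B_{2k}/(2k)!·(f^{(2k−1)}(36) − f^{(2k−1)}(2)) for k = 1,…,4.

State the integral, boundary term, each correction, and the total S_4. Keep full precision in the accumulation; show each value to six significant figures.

S_4 ≈ 0.0822143

Integral: ∫_2^36 1/x^4 dx = 0.0416595.
Endpoint term: (f(2) + f(36))/2 = (0.0625000 + 5.95374e-07)/2 = 0.0312503.
Integral + boundary = 0.0729098.
Order-1 term: 1/12 · (-6.61527e-08 − (-0.125000)) = 0.0104167.
Running total after k=1: 0.0833265.
Order-2 term: −1/720 · (-1.53131e-09 − (-0.937500)) = -0.00130208.
Running total after k=2: 0.0820244.
Order-3 term: 1/30240 · (-6.61678e-11 − (-13.1250)) = 0.000434028.
Running total after k=3: 0.0824584.
Order-4 term: −1/1209600 · (-4.59499e-12 − (-295.312)) = -0.000244141.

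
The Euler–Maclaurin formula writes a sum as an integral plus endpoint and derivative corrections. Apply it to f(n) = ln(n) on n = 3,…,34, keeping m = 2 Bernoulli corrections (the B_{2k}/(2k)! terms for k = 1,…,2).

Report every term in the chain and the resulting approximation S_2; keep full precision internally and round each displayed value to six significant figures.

Integral: ∫_3^34 ln(x) dx = 85.6004.
½[f(3) + f(34)] = ½[1.09861 + 3.52636] = 2.31249.
So far: 87.9129.
Correction k=1: B_{2}/2! · (f^{(1)}(34) − f^{(1)}(3)) = 1/12 · (0.0294118 − 0.333333) = -0.0253268.
Running total after k=1: 87.8876.
Correction k=2: B_{4}/4! · (f^{(3)}(34) − f^{(3)}(3)) = −1/720 · (5.08854e-05 − 0.0740741) = 0.000102810.

S_2 ≈ 87.8877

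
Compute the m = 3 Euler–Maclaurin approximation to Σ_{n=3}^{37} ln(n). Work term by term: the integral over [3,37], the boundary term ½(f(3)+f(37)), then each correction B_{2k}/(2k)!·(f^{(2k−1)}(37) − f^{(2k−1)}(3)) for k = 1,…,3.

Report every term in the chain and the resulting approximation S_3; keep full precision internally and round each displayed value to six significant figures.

S_3 ≈ 98.6375

∫_3^37 ln(x) dx evaluates to 96.3081.
½[f(3) + f(37)] = ½[1.09861 + 3.61092] = 2.35477.
Running total after boundary: 98.6629.
Order-1 term: 1/12 · (0.0270270 − 0.333333) = -0.0255255.
Running total after k=1: 98.6374.
Order-2 term: −1/720 · (3.94843e-05 − 0.0740741) = 0.000102826.
Running total after k=2: 98.6375.
Order-3 term: 1/30240 · (3.46101e-07 − 0.0987654) = -3.26604e-06.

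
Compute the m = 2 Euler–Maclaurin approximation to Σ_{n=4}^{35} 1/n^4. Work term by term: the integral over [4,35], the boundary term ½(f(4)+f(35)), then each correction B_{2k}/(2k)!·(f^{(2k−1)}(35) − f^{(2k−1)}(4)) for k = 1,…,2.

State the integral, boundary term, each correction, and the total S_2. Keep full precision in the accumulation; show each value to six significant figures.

The integral term ∫_4^35 1/x^4 dx = 0.00520056.
Endpoint term: (f(4) + f(35))/2 = (0.00390625 + 6.66389e-07)/2 = 0.00195346.
Running total after boundary: 0.00715402.
Correction k=1: B_{2}/2! · (f^{(1)}(35) − f^{(1)}(4)) = 1/12 · (-7.61587e-08 − (-0.00390625)) = 0.000325514.
Running total after k=1: 0.00747953.
Correction k=2: B_{4}/4! · (f^{(3)}(35) − f^{(3)}(4)) = −1/720 · (-1.86511e-09 − (-0.00732422)) = -1.01725e-05.

S_2 ≈ 0.00746936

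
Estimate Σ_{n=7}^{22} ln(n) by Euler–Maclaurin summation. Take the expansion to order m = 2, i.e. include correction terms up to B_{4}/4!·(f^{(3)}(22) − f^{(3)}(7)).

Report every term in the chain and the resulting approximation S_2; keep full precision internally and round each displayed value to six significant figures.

S_2 ≈ 41.8919

The integral term ∫_7^22 ln(x) dx = 39.3816.
Endpoint term: (f(7) + f(22))/2 = (1.94591 + 3.09104)/2 = 2.51848.
So far: 41.9000.
Order-1 term: 1/12 · (0.0454545 − 0.142857) = -0.00811688.
Running total after k=1: 41.8919.
Order-2 term: −1/720 · (0.000187829 − 0.00583090) = 7.83760e-06.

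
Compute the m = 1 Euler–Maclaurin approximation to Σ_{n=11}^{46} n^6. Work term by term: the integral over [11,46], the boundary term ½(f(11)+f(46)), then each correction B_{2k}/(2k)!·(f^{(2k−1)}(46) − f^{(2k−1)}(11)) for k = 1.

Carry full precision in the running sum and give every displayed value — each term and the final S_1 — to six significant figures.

S_1 ≈ 6.70978e+10

The integral term ∫_11^46 x^6 dx = 6.22569e+10.
½[f(11) + f(46)] = ½[1.77156e+06 + 9.47430e+09] = 4.73803e+09.
So far: 6.69949e+10.
Correction k=1: B_{2}/2! · (f^{(1)}(46) − f^{(1)}(11)) = 1/12 · (1.23578e+09 − 966306) = 1.02901e+08.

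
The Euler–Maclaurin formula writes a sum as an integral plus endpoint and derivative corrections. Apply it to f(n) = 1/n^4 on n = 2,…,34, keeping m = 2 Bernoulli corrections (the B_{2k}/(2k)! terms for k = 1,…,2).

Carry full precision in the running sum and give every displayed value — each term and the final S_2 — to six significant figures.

S_2 ≈ 0.0820231

Integral: ∫_2^34 1/x^4 dx = 0.0416582.
Endpoint term: (f(2) + f(34))/2 = (0.0625000 + 7.48315e-07)/2 = 0.0312504.
So far: 0.0729086.
Order-1 term: 1/12 · (-8.80370e-08 − (-0.125000)) = 0.0104167.
Partial sum through k=1: 0.0833252.
Order-2 term: −1/720 · (-2.28470e-09 − (-0.937500)) = -0.00130208.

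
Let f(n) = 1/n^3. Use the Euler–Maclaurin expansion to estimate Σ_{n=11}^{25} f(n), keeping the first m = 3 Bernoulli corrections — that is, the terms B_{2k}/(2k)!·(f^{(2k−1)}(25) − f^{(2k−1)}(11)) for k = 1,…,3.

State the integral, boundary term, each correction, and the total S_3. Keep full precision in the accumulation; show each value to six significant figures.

S_3 ≈ 0.00375628

Integral: ∫_11^25 1/x^3 dx = 0.00333223.
½[f(11) + f(25)] = ½[0.000751315 + 6.40000e-05] = 0.000407657.
So far: 0.00373989.
k=1: B_{2}/(2)! × [f^{(1)}(25) − f^{(1)}(11)] = 1/12 × (-7.68000e-06 − (-0.000204904)) = 1.64353e-05.
After k=1: 0.00375632.
k=2: B_{4}/(4)! × [f^{(3)}(25) − f^{(3)}(11)] = −1/720 × (-2.45760e-07 − (-3.38684e-05)) = -4.66982e-08.
After k=2: 0.00375628.
k=3: B_{6}/(6)! × [f^{(5)}(25) − f^{(5)}(11)] = 1/30240 × (-1.65151e-08 − (-1.17560e-05)) = 3.88210e-10.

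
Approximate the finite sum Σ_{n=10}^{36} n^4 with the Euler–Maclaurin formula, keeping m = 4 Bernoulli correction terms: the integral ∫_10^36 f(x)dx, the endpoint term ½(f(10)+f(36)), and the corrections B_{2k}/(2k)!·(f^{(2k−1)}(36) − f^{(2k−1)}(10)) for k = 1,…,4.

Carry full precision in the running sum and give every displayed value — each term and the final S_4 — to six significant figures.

Integral: ∫_10^36 x^4 dx = 1.20732e+07.
½[f(10) + f(36)] = ½[10000.0 + 1.67962e+06] = 844808.
Integral + boundary = 1.29180e+07.
Correction k=1: B_{2}/2! · (f^{(1)}(36) − f^{(1)}(10)) = 1/12 · (186624 − 4000.00) = 15218.7.
Running total after k=1: 1.29333e+07.
Correction k=2: B_{4}/4! · (f^{(3)}(36) − f^{(3)}(10)) = −1/720 · (864.000 − 240.000) = -0.866667.
Running total after k=2: 1.29333e+07.
Correction k=3: B_{6}/6! · (f^{(5)}(36) − f^{(5)}(10)) = 1/30240 · (0.00000 − 0.00000) = 0.00000.
Running total after k=3: 1.29333e+07.
Correction k=4: B_{8}/8! · (f^{(7)}(36) − f^{(7)}(10)) = −1/1209600 · (0.00000 − 0.00000) = 0.00000.

S_4 ≈ 1.29333e+07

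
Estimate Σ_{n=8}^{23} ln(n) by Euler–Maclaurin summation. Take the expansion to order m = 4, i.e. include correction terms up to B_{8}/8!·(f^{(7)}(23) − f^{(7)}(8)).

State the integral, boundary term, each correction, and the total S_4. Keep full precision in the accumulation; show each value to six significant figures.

S_4 ≈ 43.0815

The integral term ∫_8^23 ln(x) dx = 40.4808.
Endpoint term: (f(8) + f(23))/2 = (2.07944 + 3.13549)/2 = 2.60747.
Integral + boundary = 43.0883.
k=1: B_{2}/(2)! × [f^{(1)}(23) − f^{(1)}(8)] = 1/12 × (0.0434783 − 0.125000) = -0.00679348.
Partial sum through k=1: 43.0815.
k=2: B_{4}/(4)! × [f^{(3)}(23) − f^{(3)}(8)] = −1/720 × (0.000164379 − 0.00390625) = 5.19704e-06.
Partial sum through k=2: 43.0815.
k=3: B_{6}/(6)! × [f^{(5)}(23) − f^{(5)}(8)] = 1/30240 × (3.72883e-06 − 0.000732422) = -2.40970e-08.
Partial sum through k=3: 43.0815.
k=4: B_{8}/(8)! × [f^{(7)}(23) − f^{(7)}(8)] = −1/1209600 × (2.11465e-07 − 0.000343323) = 2.83657e-10.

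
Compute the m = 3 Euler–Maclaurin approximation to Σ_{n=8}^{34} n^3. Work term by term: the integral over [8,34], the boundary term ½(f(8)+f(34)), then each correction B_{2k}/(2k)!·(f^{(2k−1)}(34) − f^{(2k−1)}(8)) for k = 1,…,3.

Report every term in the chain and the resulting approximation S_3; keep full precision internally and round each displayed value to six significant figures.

∫_8^34 x^3 dx evaluates to 333060.
½[f(8) + f(34)] = ½[512.000 + 39304.0] = 19908.0.
Integral + boundary = 352968.
k=1: B_{2}/(2)! × [f^{(1)}(34) − f^{(1)}(8)] = 1/12 × (3468.00 − 192.000) = 273.000.
Partial sum through k=1: 353241.
k=2: B_{4}/(4)! × [f^{(3)}(34) − f^{(3)}(8)] = −1/720 × (6.00000 − 6.00000) = 0.00000.
Partial sum through k=2: 353241.
k=3: B_{6}/(6)! × [f^{(5)}(34) − f^{(5)}(8)] = 1/30240 × (0.00000 − 0.00000) = 0.00000.

S_3 ≈ 353241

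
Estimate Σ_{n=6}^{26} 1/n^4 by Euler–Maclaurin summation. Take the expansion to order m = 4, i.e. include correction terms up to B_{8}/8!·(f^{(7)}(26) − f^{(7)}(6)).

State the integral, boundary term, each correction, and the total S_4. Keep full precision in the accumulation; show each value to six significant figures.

The integral term ∫_6^26 1/x^4 dx = 0.00152424.
Endpoint term: (f(6) + f(26))/2 = (0.000771605 + 2.18830e-06)/2 = 0.000386897.
Running total after boundary: 0.00191114.
Order-1 term: 1/12 · (-3.36661e-07 − (-0.000514403)) = 4.28389e-05.
After k=1: 0.00195398.
Order-2 term: −1/720 · (-1.49406e-08 − (-0.000428669)) = -5.95353e-07.
After k=2: 0.00195338.
Order-3 term: 1/30240 · (-1.23768e-09 − (-0.000666819)) = 2.20509e-08.
After k=3: 0.00195341.
Order-4 term: −1/1209600 · (-1.64780e-10 − (-0.00166705)) = -1.37818e-09.

S_4 ≈ 0.00195341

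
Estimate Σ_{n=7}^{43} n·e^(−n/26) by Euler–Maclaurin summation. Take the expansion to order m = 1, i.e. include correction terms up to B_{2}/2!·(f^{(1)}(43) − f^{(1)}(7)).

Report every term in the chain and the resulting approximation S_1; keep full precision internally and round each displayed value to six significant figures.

S_1 ≈ 318.999

Integral: ∫_7^43 x·e^(−x/26) dx = 312.269.
Endpoint term: (f(7) + f(43))/2 = (5.34777 + 8.22644)/2 = 6.78711.
Integral + boundary = 319.056.
k=1: B_{2}/(2)! × [f^{(1)}(43) − f^{(1)}(7)] = 1/12 × (-0.125089 − 0.558284) = -0.0569477.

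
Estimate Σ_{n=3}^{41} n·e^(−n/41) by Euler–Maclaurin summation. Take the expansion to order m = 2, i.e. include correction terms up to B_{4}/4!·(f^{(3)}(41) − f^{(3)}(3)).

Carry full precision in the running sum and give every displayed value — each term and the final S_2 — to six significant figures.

∫_3^41 x·e^(−x/41) dx evaluates to 439.903.
Boundary: ½(f(3) + f(41)) = ½(2.78833 + 15.0831) = 8.93569.
So far: 448.839.
Correction k=1: B_{2}/2! · (f^{(1)}(41) − f^{(1)}(3)) = 1/12 · (0.00000 − 0.861434) = -0.0717862.
Running total after k=1: 448.767.
Correction k=2: B_{4}/4! · (f^{(3)}(41) − f^{(3)}(3)) = −1/720 · (0.000437691 − 0.00161827) = 1.63970e-06.

S_2 ≈ 448.767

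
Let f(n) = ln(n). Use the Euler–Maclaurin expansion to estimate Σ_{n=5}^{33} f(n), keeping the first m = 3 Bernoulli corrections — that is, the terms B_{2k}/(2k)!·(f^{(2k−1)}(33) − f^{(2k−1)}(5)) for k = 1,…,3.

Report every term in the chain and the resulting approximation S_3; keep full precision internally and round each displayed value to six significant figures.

The integral term ∫_5^33 ln(x) dx = 79.3376.
½[f(5) + f(33)] = ½[1.60944 + 3.49651] = 2.55297.
Integral + boundary = 81.8905.
Order-1 term: 1/12 · (0.0303030 − 0.200000) = -0.0141414.
Running total after k=1: 81.8764.
Order-2 term: −1/720 · (5.56529e-05 − 0.0160000) = 2.21449e-05.
Running total after k=2: 81.8764.
Order-3 term: 1/30240 · (6.13256e-07 − 0.00768000) = -2.53948e-07.

S_3 ≈ 81.8764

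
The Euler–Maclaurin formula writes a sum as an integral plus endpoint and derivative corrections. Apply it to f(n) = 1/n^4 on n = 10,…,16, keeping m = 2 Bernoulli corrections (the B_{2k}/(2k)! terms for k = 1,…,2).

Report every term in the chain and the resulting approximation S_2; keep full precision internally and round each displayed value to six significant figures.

∫_10^16 1/x^4 dx evaluates to 0.000251953.
Boundary: ½(f(10) + f(16)) = ½(0.000100000 + 1.52588e-05) = 5.76294e-05.
Running total after boundary: 0.000309583.
Order-1 term: 1/12 · (-3.81470e-06 − (-4.00000e-05)) = 3.01544e-06.
Running total after k=1: 0.000312598.
Order-2 term: −1/720 · (-4.47035e-07 − (-1.20000e-05)) = -1.60458e-08.

S_2 ≈ 0.000312582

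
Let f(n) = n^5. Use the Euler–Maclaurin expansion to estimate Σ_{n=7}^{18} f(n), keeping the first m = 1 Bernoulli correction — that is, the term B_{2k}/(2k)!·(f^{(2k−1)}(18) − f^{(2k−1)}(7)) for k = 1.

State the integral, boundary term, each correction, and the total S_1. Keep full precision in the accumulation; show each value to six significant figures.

Integral: ∫_7^18 x^5 dx = 5.64910e+06.
Endpoint term: (f(7) + f(18))/2 = (16807.0 + 1.88957e+06)/2 = 953188.
So far: 6.60228e+06.
Order-1 term: 1/12 · (524880 − 12005.0) = 42739.6.

S_1 ≈ 6.64502e+06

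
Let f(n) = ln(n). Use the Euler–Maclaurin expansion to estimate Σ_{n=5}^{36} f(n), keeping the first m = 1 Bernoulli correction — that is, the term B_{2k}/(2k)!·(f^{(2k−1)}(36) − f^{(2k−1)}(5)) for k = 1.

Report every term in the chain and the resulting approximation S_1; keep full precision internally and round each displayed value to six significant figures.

The integral term ∫_5^36 ln(x) dx = 89.9595.
½[f(5) + f(36)] = ½[1.60944 + 3.58352] = 2.59648.
Integral + boundary = 92.5560.
Correction k=1: B_{2}/2! · (f^{(1)}(36) − f^{(1)}(5)) = 1/12 · (0.0277778 − 0.200000) = -0.0143519.

S_1 ≈ 92.5416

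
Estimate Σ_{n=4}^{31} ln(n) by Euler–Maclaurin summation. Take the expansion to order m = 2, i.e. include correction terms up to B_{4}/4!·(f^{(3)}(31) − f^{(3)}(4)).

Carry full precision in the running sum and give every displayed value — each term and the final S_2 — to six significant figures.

S_2 ≈ 76.3005

∫_4^31 ln(x) dx evaluates to 73.9084.
Boundary: ½(f(4) + f(31)) = ½(1.38629 + 3.43399) = 2.41014.
So far: 76.3186.
Correction k=1: B_{2}/2! · (f^{(1)}(31) − f^{(1)}(4)) = 1/12 · (0.0322581 − 0.250000) = -0.0181452.
Running total after k=1: 76.3004.
Correction k=2: B_{4}/4! · (f^{(3)}(31) − f^{(3)}(4)) = −1/720 · (6.71344e-05 − 0.0312500) = 4.33095e-05.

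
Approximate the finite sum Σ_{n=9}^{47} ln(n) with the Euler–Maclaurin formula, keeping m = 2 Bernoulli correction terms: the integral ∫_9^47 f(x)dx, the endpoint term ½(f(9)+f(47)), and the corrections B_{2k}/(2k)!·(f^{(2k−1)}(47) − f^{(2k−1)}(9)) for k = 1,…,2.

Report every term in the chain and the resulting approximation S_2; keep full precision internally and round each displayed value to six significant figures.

The integral term ∫_9^47 ln(x) dx = 123.182.
½[f(9) + f(47)] = ½[2.19722 + 3.85015] = 3.02369.
Running total after boundary: 126.206.
k=1: B_{2}/(2)! × [f^{(1)}(47) − f^{(1)}(9)] = 1/12 × (0.0212766 − 0.111111) = -0.00748621.
After k=1: 126.198.
k=2: B_{4}/(4)! × [f^{(3)}(47) − f^{(3)}(9)] = −1/720 × (1.92636e-05 − 0.00274348) = 3.78364e-06.

S_2 ≈ 126.198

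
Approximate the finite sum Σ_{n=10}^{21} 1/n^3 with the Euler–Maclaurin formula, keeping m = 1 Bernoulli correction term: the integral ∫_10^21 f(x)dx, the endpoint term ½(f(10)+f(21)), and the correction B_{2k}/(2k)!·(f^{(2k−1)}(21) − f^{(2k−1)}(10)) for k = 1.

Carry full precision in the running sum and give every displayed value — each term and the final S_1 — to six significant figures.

S_1 ≈ 0.00444392

Integral: ∫_10^21 1/x^3 dx = 0.00386621.
Boundary: ½(f(10) + f(21)) = ½(0.00100000 + 0.000107980) = 0.000553990.
Running total after boundary: 0.00442020.
Order-1 term: 1/12 · (-1.54257e-05 − (-0.000300000)) = 2.37145e-05.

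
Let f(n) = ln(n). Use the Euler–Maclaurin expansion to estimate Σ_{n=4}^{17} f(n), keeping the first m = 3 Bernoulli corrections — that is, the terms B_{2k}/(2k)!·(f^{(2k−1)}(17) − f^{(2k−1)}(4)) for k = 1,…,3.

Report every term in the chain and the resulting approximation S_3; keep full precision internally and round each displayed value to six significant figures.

S_3 ≈ 31.7133

The integral term ∫_4^17 ln(x) dx = 29.6194.
½[f(4) + f(17)] = ½[1.38629 + 2.83321] = 2.10975.
Integral + boundary = 31.7292.
k=1: B_{2}/(2)! × [f^{(1)}(17) − f^{(1)}(4)] = 1/12 × (0.0588235 − 0.250000) = -0.0159314.
After k=1: 31.7133.
k=2: B_{4}/(4)! × [f^{(3)}(17) − f^{(3)}(4)] = −1/720 × (0.000407083 − 0.0312500) = 4.28374e-05.
After k=2: 31.7133.
k=3: B_{6}/(6)! × [f^{(5)}(17) − f^{(5)}(4)] = 1/30240 × (1.69031e-05 − 0.0234375) = -7.74491e-07.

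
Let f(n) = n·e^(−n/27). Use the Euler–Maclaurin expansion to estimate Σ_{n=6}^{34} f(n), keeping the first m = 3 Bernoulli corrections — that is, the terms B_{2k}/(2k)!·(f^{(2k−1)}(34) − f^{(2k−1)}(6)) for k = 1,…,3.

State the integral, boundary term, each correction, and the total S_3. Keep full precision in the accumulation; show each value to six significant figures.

Integral: ∫_6^34 x·e^(−x/27) dx = 245.933.
½[f(6) + f(34)] = ½[4.80442 + 9.65138] = 7.22790.
So far: 253.161.
k=1: B_{2}/(2)! × [f^{(1)}(34) − f^{(1)}(6)] = 1/12 × (-0.0735944 − 0.622796) = -0.0580325.
Partial sum through k=1: 253.103.
k=2: B_{4}/(4)! × [f^{(3)}(34) − f^{(3)}(6)] = −1/720 × (0.000677824 − 0.00305113) = 3.29625e-06.
Partial sum through k=2: 253.103.
k=3: B_{6}/(6)! × [f^{(5)}(34) − f^{(5)}(6)] = 1/30240 × (1.99808e-06 − 7.19881e-06) = -1.71982e-10.

S_3 ≈ 253.103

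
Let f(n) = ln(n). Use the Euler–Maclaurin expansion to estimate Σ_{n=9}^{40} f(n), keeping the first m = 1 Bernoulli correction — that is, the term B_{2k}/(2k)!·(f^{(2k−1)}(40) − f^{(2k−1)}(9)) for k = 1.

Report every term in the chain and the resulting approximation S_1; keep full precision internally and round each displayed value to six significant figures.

S_1 ≈ 99.7160

Integral: ∫_9^40 ln(x) dx = 96.7802.
Boundary: ½(f(9) + f(40)) = ½(2.19722 + 3.68888) = 2.94305.
So far: 99.7232.
k=1: B_{2}/(2)! × [f^{(1)}(40) − f^{(1)}(9)] = 1/12 × (0.0250000 − 0.111111) = -0.00717593.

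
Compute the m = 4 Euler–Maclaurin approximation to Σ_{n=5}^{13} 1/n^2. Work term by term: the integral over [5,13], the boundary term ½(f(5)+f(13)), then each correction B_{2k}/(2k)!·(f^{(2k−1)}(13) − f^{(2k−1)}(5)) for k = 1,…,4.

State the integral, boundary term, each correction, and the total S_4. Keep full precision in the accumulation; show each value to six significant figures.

S_4 ≈ 0.147283

∫_5^13 1/x^2 dx evaluates to 0.123077.
Boundary: ½(f(5) + f(13)) = ½(0.0400000 + 0.00591716) = 0.0229586.
Integral + boundary = 0.146036.
Order-1 term: 1/12 · (-0.000910332 − (-0.0160000)) = 0.00125747.
After k=1: 0.147293.
Order-2 term: −1/720 · (-6.46390e-05 − (-0.00768000)) = -1.05769e-05.
After k=2: 0.147282.
Order-3 term: 1/30240 · (-1.14744e-05 − (-0.00921600)) = 3.04382e-07.
After k=3: 0.147283.
Order-4 term: −1/1209600 · (-3.80216e-06 − (-0.0206438)) = -1.70635e-08.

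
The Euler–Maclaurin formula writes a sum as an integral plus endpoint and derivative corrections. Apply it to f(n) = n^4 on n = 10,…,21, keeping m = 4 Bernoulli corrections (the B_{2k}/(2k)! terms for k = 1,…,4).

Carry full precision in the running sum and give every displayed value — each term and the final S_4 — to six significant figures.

The integral term ∫_10^21 x^4 dx = 796820.
Endpoint term: (f(10) + f(21))/2 = (10000.0 + 194481)/2 = 102240.
Running total after boundary: 899061.
k=1: B_{2}/(2)! × [f^{(1)}(21) − f^{(1)}(10)] = 1/12 × (37044.0 − 4000.00) = 2753.67.
Partial sum through k=1: 901814.
k=2: B_{4}/(4)! × [f^{(3)}(21) − f^{(3)}(10)] = −1/720 × (504.000 − 240.000) = -0.366667.
Partial sum through k=2: 901814.
k=3: B_{6}/(6)! × [f^{(5)}(21) − f^{(5)}(10)] = 1/30240 × (0.00000 − 0.00000) = 0.00000.
Partial sum through k=3: 901814.
k=4: B_{8}/(8)! × [f^{(7)}(21) − f^{(7)}(10)] = −1/1209600 × (0.00000 − 0.00000) = 0.00000.

S_4 ≈ 901814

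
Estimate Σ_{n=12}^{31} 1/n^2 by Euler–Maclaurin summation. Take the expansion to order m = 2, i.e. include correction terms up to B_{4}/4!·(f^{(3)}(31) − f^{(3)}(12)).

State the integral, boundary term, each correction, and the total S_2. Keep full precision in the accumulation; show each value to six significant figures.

∫_12^31 1/x^2 dx evaluates to 0.0510753.
½[f(12) + f(31)] = ½[0.00694444 + 0.00104058] = 0.00399251.
So far: 0.0550678.
k=1: B_{2}/(2)! × [f^{(1)}(31) − f^{(1)}(12)] = 1/12 × (-6.71344e-05 − (-0.00115741)) = 9.08561e-05.
After k=1: 0.0551586.
k=2: B_{4}/(4)! × [f^{(3)}(31) − f^{(3)}(12)] = −1/720 × (-8.38306e-07 − (-9.64506e-05)) = -1.32795e-07.

S_2 ≈ 0.0551585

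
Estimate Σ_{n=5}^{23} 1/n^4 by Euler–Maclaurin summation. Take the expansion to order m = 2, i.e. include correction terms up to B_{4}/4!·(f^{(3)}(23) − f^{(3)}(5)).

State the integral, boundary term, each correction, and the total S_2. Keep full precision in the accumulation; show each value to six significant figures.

Integral: ∫_5^23 1/x^4 dx = 0.00263927.
Boundary: ½(f(5) + f(23)) = ½(0.00160000 + 3.57346e-06) = 0.000801787.
Running total after boundary: 0.00344106.
Correction k=1: B_{2}/2! · (f^{(1)}(23) − f^{(1)}(5)) = 1/12 · (-6.21471e-07 − (-0.00128000)) = 0.000106615.
Running total after k=1: 0.00354767.
Correction k=2: B_{4}/4! · (f^{(3)}(23) − f^{(3)}(5)) = −1/720 · (-3.52441e-08 − (-0.00153600)) = -2.13328e-06.

S_2 ≈ 0.00354554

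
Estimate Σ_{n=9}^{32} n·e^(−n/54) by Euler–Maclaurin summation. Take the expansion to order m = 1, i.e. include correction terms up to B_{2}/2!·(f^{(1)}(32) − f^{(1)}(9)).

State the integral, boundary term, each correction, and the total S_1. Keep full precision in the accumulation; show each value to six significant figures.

The integral term ∫_9^32 x·e^(−x/54) dx = 312.100.
½[f(9) + f(32)] = ½[7.61834 + 17.6925] = 12.6554.
Running total after boundary: 324.756.
Correction k=1: B_{2}/2! · (f^{(1)}(32) − f^{(1)}(9)) = 1/12 · (0.225252 − 0.705401) = -0.0400124.

S_1 ≈ 324.716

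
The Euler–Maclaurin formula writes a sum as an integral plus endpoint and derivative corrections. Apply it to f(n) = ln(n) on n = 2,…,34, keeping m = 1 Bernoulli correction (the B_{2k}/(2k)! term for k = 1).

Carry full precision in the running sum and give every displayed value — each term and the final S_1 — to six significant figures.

S_1 ≈ 88.5805

The integral term ∫_2^34 ln(x) dx = 86.5100.
Boundary: ½(f(2) + f(34)) = ½(0.693147 + 3.52636) = 2.10975.
Running total after boundary: 88.6197.
Order-1 term: 1/12 · (0.0294118 − 0.500000) = -0.0392157.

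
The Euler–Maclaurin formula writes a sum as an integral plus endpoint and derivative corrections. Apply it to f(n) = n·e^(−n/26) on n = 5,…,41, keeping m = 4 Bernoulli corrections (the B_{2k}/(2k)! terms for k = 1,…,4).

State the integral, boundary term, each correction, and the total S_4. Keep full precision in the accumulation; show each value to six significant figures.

∫_5^41 x·e^(−x/26) dx evaluates to 305.078.
½[f(5) + f(41)] = ½[4.12526 + 8.47100] = 6.29813.
Running total after boundary: 311.376.
k=1: B_{2}/(2)! × [f^{(1)}(41) − f^{(1)}(5)] = 1/12 × (-0.119198 − 0.666389) = -0.0654656.
Partial sum through k=1: 311.311.
k=2: B_{4}/(4)! × [f^{(3)}(41) − f^{(3)}(5)] = −1/720 × (0.000434943 − 0.00342677) = 4.15531e-06.
Partial sum through k=2: 311.311.
k=3: B_{6}/(6)! × [f^{(5)}(41) − f^{(5)}(5)] = 1/30240 × (1.54766e-06 − 8.68011e-06) = -2.35862e-10.
Partial sum through k=3: 311.311.
k=4: B_{8}/(8)! × [f^{(7)}(41) − f^{(7)}(5)] = −1/1209600 × (3.62708e-09 − 1.81820e-08) = 1.20328e-14.

S_4 ≈ 311.311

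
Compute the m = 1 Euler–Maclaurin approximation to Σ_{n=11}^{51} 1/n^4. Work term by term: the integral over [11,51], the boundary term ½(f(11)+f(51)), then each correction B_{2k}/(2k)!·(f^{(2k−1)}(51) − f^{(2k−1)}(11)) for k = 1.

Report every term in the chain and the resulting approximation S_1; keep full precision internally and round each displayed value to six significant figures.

Integral: ∫_11^51 1/x^4 dx = 0.000247925.
½[f(11) + f(51)] = ½[6.83013e-05 + 1.47815e-07] = 3.42246e-05.
Running total after boundary: 0.000282150.
k=1: B_{2}/(2)! × [f^{(1)}(51) − f^{(1)}(11)] = 1/12 × (-1.15934e-08 − (-2.48369e-05)) = 2.06877e-06.

S_1 ≈ 0.000284219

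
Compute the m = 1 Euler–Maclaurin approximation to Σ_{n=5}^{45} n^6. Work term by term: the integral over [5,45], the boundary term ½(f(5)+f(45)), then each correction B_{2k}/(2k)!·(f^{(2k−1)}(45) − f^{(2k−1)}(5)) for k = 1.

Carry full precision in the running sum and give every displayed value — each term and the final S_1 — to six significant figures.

S_1 ≈ 5.76255e+10

Integral: ∫_5^45 x^6 dx = 5.33813e+10.
½[f(5) + f(45)] = ½[15625.0 + 8.30377e+09] = 4.15189e+09.
Running total after boundary: 5.75332e+10.
k=1: B_{2}/(2)! × [f^{(1)}(45) − f^{(1)}(5)] = 1/12 × (1.10717e+09 − 18750.0) = 9.22625e+07.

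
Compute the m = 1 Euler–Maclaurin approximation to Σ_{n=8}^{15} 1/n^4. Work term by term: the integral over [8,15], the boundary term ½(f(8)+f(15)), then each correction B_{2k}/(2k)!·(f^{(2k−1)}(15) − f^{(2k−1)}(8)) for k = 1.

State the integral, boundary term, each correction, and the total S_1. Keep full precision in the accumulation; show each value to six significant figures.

S_1 ≈ 0.000693957

The integral term ∫_8^15 1/x^4 dx = 0.000552276.
Endpoint term: (f(8) + f(15))/2 = (0.000244141 + 1.97531e-05)/2 = 0.000131947.
Running total after boundary: 0.000684223.
Order-1 term: 1/12 · (-5.26749e-06 − (-0.000122070)) = 9.73357e-06.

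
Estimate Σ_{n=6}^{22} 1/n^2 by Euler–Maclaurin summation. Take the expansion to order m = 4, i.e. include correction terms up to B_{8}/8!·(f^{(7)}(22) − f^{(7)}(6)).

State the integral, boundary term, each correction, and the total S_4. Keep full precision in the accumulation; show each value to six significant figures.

S_4 ≈ 0.136886

∫_6^22 1/x^2 dx evaluates to 0.121212.
½[f(6) + f(22)] = ½[0.0277778 + 0.00206612] = 0.0149219.
So far: 0.136134.
Order-1 term: 1/12 · (-0.000187829 − (-0.00925926)) = 0.000755953.
Partial sum through k=1: 0.136890.
Order-2 term: −1/720 · (-4.65691e-06 − (-0.00308642)) = -4.28023e-06.
Partial sum through k=2: 0.136886.
Order-3 term: 1/30240 · (-2.88651e-07 − (-0.00257202)) = 8.50439e-08.
Partial sum through k=3: 0.136886.
Order-4 term: −1/1209600 · (-3.33977e-08 − (-0.00400091)) = -3.30761e-09.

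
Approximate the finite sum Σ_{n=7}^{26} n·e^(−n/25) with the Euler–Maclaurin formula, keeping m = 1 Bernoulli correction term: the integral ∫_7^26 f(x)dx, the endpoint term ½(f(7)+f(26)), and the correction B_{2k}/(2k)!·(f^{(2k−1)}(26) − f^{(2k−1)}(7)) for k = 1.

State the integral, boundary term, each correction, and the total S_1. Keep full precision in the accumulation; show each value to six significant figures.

Integral: ∫_7^26 x·e^(−x/25) dx = 153.972.
Boundary: ½(f(7) + f(26)) = ½(5.29049 + 9.18982) = 7.24015.
So far: 161.212.
Correction k=1: B_{2}/2! · (f^{(1)}(26) − f^{(1)}(7)) = 1/12 · (-0.0141382 − 0.544164) = -0.0465252.

S_1 ≈ 161.166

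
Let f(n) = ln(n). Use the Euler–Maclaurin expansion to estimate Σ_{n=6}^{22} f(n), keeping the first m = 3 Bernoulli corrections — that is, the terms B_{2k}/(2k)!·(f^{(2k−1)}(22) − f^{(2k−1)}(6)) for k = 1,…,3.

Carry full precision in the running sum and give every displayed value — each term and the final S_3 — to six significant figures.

S_3 ≈ 43.6837

Integral: ∫_6^22 ln(x) dx = 41.2524.
Boundary: ½(f(6) + f(22)) = ½(1.79176 + 3.09104) = 2.44140.
So far: 43.6938.
Correction k=1: B_{2}/2! · (f^{(1)}(22) − f^{(1)}(6)) = 1/12 · (0.0454545 − 0.166667) = -0.0101010.
After k=1: 43.6837.
Correction k=2: B_{4}/4! · (f^{(3)}(22) − f^{(3)}(6)) = −1/720 · (0.000187829 − 0.00925926) = 1.25992e-05.
After k=2: 43.6837.
Correction k=3: B_{6}/6! · (f^{(5)}(22) − f^{(5)}(6)) = 1/30240 · (4.65691e-06 − 0.00308642) = -1.01910e-07.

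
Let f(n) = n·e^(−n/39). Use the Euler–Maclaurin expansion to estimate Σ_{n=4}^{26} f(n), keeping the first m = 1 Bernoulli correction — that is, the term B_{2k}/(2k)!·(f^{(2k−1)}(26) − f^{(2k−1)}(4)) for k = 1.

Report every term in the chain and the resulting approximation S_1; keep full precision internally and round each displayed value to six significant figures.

The integral term ∫_4^26 x·e^(−x/39) dx = 212.014.
Endpoint term: (f(4) + f(26))/2 = (3.61008 + 13.3488)/2 = 8.47946.
Running total after boundary: 220.494.
Order-1 term: 1/12 · (0.171139 − 0.809954) = -0.0532346.

S_1 ≈ 220.440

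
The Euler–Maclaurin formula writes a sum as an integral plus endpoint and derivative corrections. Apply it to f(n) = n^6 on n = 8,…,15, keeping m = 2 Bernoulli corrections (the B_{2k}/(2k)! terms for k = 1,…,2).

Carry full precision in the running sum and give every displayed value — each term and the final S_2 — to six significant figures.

S_2 ≈ 3.02981e+07

Integral: ∫_8^15 x^6 dx = 2.41089e+07.
Boundary: ½(f(8) + f(15)) = ½(262144 + 1.13906e+07) = 5.82638e+06.
So far: 2.99353e+07.
k=1: B_{2}/(2)! × [f^{(1)}(15) − f^{(1)}(8)] = 1/12 × (4.55625e+06 − 196608) = 363304.
After k=1: 3.02986e+07.
k=2: B_{4}/(4)! × [f^{(3)}(15) − f^{(3)}(8)] = −1/720 × (405000 − 61440.0) = -477.167.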